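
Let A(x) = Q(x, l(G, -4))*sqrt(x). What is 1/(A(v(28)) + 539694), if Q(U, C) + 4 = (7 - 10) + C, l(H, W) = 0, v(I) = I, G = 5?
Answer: 269847/145634806132 + 7*sqrt(7)/145634806132 ≈ 1.8530e-6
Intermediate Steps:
Q(U, C) = -7 + C (Q(U, C) = -4 + ((7 - 10) + C) = -4 + (-3 + C) = -7 + C)
A(x) = -7*sqrt(x) (A(x) = (-7 + 0)*sqrt(x) = -7*sqrt(x))
1/(A(v(28)) + 539694) = 1/(-14*sqrt(7) + 539694) = 1/(539694 - 14*sqrt(7))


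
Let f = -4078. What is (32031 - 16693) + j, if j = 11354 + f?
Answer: 22614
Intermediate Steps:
j = 7276 (j = 11354 - 4078 = 7276)
(32031 - 16693) + j = (32031 - 16693) + 7276 = 15338 + 7276 = 22614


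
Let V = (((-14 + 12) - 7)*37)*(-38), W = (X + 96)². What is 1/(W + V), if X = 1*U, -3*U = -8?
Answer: 9/201502 ≈ 4.4665e-5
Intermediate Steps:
U = 8/3 (U = -⅓*(-8) = 8/3 ≈ 2.6667)
X = 8/3 (X = 1*(8/3) = 8/3 ≈ 2.6667)
W = 87616/9 (W = (8/3 + 96)² = (296/3)² = 87616/9 ≈ 9735.1)
V = 12654 (V = ((-2 - 7)*37)*(-38) = -9*37*(-38) = -333*(-38) = 12654)
1/(W + V) = 1/(87616/9 + 12654) = 1/(201502/9) = 9/201502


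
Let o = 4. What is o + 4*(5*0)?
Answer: 4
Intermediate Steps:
o + 4*(5*0) = 4 + 4*(5*0) = 4 + 4*0 = 4 + 0 = 4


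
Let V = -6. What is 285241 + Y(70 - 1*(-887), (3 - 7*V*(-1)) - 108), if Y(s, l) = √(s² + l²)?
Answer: 285241 + 3*√104162 ≈ 2.8621e+5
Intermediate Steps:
Y(s, l) = √(l² + s²)
285241 + Y(70 - 1*(-887), (3 - 7*V*(-1)) - 108) = 285241 + √(((3 - 7*(-6)*(-1)) - 108)² + (70 - 1*(-887))²) = 285241 + √(((3 + 42*(-1)) - 108)² + (70 + 887)²) = 285241 + √(((3 - 42) - 108)² + 957²) = 285241 + √((-39 - 108)² + 915849) = 285241 + √((-147)² + 915849) = 285241 + √(21609 + 915849) = 285241 + √937458 = 285241 + 3*√104162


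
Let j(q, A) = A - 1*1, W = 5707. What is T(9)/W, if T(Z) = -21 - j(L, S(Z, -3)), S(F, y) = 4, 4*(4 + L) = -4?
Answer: -24/5707 ≈ -0.0042054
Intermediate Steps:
L = -5 (L = -4 + (¼)*(-4) = -4 - 1 = -5)
j(q, A) = -1 + A (j(q, A) = A - 1 = -1 + A)
T(Z) = -24 (T(Z) = -21 - (-1 + 4) = -21 - 1*3 = -21 - 3 = -24)
T(9)/W = -24/5707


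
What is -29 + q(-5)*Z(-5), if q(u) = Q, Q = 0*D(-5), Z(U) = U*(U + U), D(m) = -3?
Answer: -29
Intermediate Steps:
Z(U) = 2*U² (Z(U) = U*(2*U) = 2*U²)
Q = 0 (Q = 0*(-3) = 0)
q(u) = 0
-29 + q(-5)*Z(-5) = -29 + 0*(2*(-5)²) = -29 + 0*(2*25) = -29 + 0*50 = -29 + 0 = -29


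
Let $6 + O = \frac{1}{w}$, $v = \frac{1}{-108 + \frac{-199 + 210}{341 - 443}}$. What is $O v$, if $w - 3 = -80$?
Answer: $\frac{47226}{849079} \approx 0.05562$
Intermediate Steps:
$w = -77$ ($w = 3 - 80 = -77$)
$v = - \frac{102}{11027}$ ($v = \frac{1}{-108 + \frac{11}{-102}} = \frac{1}{-108 + 11 \left(- \frac{1}{102}\right)} = \frac{1}{-108 - \frac{11}{102}} = \frac{1}{- \frac{11027}{102}} = - \frac{102}{11027} \approx -0.00925$)
$O = - \frac{463}{77}$ ($O = -6 + \frac{1}{-77} = -6 - \frac{1}{77} = - \frac{463}{77} \approx -6.013$)
$O v = \left(- \frac{463}{77}\right) \left(- \frac{102}{11027}\right) = \frac{47226}{849079}$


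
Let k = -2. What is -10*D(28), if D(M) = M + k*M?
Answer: 280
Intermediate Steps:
D(M) = -M (D(M) = M - 2*M = -M)
-10*D(28) = -(-10)*28 = -10*(-28) = 280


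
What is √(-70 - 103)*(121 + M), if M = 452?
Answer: 573*I*√173 ≈ 7536.6*I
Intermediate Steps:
√(-70 - 103)*(121 + M) = √(-70 - 103)*(121 + 452) = √(-173)*573 = (I*√173)*573 = 573*I*√173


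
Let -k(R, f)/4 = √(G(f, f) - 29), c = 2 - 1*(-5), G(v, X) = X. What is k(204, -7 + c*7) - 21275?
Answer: -21275 - 4*√13 ≈ -21289.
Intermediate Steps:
c = 7 (c = 2 + 5 = 7)
k(R, f) = -4*√(-29 + f) (k(R, f) = -4*√(f - 29) = -4*√(-29 + f))
k(204, -7 + c*7) - 21275 = -4*√(-29 + (-7 + 7*7)) - 21275 = -4*√(-29 + (-7 + 49)) - 21275 = -4*√(-29 + 42) - 21275 = -4*√13 - 21275 = -21275 - 4*√13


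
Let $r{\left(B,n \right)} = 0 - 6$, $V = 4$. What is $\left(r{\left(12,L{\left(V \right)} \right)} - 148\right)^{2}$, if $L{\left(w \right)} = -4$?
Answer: $23716$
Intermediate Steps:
$r{\left(B,n \right)} = -6$ ($r{\left(B,n \right)} = 0 - 6 = -6$)
$\left(r{\left(12,L{\left(V \right)} \right)} - 148\right)^{2} = \left(-6 - 148\right)^{2} = \left(-154\right)^{2} = 23716$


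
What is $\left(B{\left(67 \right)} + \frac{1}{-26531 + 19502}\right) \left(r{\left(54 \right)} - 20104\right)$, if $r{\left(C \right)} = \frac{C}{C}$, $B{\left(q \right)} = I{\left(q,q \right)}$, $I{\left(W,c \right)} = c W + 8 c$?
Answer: $- \frac{236684171524}{2343} \approx -1.0102 \cdot 10^{8}$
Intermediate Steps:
$I{\left(W,c \right)} = 8 c + W c$ ($I{\left(W,c \right)} = W c + 8 c = 8 c + W c$)
$B{\left(q \right)} = q \left(8 + q\right)$
$r{\left(C \right)} = 1$
$\left(B{\left(67 \right)} + \frac{1}{-26531 + 19502}\right) \left(r{\left(54 \right)} - 20104\right) = \left(67 \left(8 + 67\right) + \frac{1}{-26531 + 19502}\right) \left(1 - 20104\right) = \left(67 \cdot 75 + \frac{1}{-7029}\right) \left(-20103\right) = \left(5025 - \frac{1}{7029}\right) \left(-20103\right) = \frac{35320724}{7029} \left(-20103\right) = - \frac{236684171524}{2343}$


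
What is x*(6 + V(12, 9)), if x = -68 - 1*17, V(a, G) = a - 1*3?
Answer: -1275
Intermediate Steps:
V(a, G) = -3 + a (V(a, G) = a - 3 = -3 + a)
x = -85 (x = -68 - 17 = -85)
x*(6 + V(12, 9)) = -85*(6 + (-3 + 12)) = -85*(6 + 9) = -85*15 = -1275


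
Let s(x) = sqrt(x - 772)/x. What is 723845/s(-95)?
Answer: 68765275*I*sqrt(3)/51 ≈ 2.3354e+6*I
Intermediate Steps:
s(x) = sqrt(-772 + x)/x
723845/s(-95) = 723845/((sqrt(-772 - 95)/(-95))) = 723845/((-17*I*sqrt(3)/95)) = 723845*(95*I*sqrt(3)/51) = 68765275*I*sqrt(3)/51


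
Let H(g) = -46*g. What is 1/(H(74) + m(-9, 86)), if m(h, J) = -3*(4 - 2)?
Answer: -1/3410 ≈ -0.00029326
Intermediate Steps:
m(h, J) = -6 (m(h, J) = -3*2 = -6)
1/(H(74) + m(-9, 86)) = 1/(-46*74 - 6) = 1/(-3404 - 6) = 1/(-3410) = -1/3410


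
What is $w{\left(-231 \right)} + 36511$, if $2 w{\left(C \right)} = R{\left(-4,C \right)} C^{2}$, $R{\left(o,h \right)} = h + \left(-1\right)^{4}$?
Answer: $-6100004$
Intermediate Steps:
$R{\left(o,h \right)} = 1 + h$ ($R{\left(o,h \right)} = h + 1 = 1 + h$)
$w{\left(C \right)} = \frac{C^{2} \left(1 + C\right)}{2}$ ($w{\left(C \right)} = \frac{\left(1 + C\right) C^{2}}{2} = \frac{C^{2} \left(1 + C\right)}{2}$)
$w{\left(-231 \right)} + 36511 = \frac{\left(-231\right)^{2} \left(1 - 231\right)}{2} + 36511 = \frac{1}{2} \cdot 53361 \left(-230\right) + 36511 = -6136515 + 36511 = -6100004$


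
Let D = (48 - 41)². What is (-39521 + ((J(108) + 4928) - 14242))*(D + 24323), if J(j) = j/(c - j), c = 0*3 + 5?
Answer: -122593914036/103 ≈ -1.1902e+9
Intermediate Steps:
c = 5 (c = 0 + 5 = 5)
D = 49 (D = 7² = 49)
J(j) = j/(5 - j)
(-39521 + ((J(108) + 4928) - 14242))*(D + 24323) = (-39521 + ((-1*108/(-5 + 108) + 4928) - 14242))*(49 + 24323) = (-39521 + ((-1*108/103 + 4928) - 14242))*24372 = (-39521 + ((-1*108*1/103 + 4928) - 14242))*24372 = (-39521 + ((-108/103 + 4928) - 14242))*24372 = (-39521 + (507476/103 - 14242))*24372 = (-39521 - 959450/103)*24372 = -5030113/103*24372 = -122593914036/103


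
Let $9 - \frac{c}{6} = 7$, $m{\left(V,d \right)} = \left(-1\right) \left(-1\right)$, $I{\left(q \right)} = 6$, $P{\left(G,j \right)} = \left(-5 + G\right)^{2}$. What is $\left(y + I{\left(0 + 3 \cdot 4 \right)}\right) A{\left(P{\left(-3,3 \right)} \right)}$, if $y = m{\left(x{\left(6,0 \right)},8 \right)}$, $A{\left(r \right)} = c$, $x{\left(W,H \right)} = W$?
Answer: $84$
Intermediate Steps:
$m{\left(V,d \right)} = 1$
$c = 12$ ($c = 54 - 42 = 12$)
$A{\left(r \right)} = 12$
$y = 1$
$\left(y + I{\left(0 + 3 \cdot 4 \right)}\right) A{\left(P{\left(-3,3 \right)} \right)} = \left(1 + 6\right) 12 = 7 \cdot 12 = 84$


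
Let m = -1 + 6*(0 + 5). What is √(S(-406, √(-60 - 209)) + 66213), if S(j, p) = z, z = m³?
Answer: √90602 ≈ 301.00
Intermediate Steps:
m = 29 (m = -1 + 6*5 = -1 + 30 = 29)
z = 24389 (z = 29³ = 24389)
S(j, p) = 24389
√(S(-406, √(-60 - 209)) + 66213) = √(24389 + 66213) = √90602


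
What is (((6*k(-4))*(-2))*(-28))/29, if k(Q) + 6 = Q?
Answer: -3360/29 ≈ -115.86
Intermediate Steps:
k(Q) = -6 + Q
(((6*k(-4))*(-2))*(-28))/29 = (((6*(-6 - 4))*(-2))*(-28))/29 = (((6*(-10))*(-2))*(-28))*(1/29) = (-60*(-2)*(-28))*(1/29) = (120*(-28))*(1/29) = -3360*1/29 = -3360/29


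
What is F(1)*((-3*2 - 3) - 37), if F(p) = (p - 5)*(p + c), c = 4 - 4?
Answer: 184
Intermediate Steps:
c = 0
F(p) = p*(-5 + p) (F(p) = (p - 5)*(p + 0) = (-5 + p)*p = p*(-5 + p))
F(1)*((-3*2 - 3) - 37) = (1*(-5 + 1))*((-3*2 - 3) - 37) = (1*(-4))*((-6 - 3) - 37) = -4*(-9 - 37) = -4*(-46) = 184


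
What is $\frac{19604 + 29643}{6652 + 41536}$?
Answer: $\frac{49247}{48188} \approx 1.022$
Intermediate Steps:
$\frac{19604 + 29643}{6652 + 41536} = \frac{49247}{48188}$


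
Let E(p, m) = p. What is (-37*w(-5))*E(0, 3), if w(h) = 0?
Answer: 0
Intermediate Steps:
(-37*w(-5))*E(0, 3) = -37*0*0 = 0*0 = 0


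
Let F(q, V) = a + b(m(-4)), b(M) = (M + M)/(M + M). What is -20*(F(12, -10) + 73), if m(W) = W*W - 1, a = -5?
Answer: -1380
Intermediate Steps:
m(W) = -1 + W**2 (m(W) = W**2 - 1 = -1 + W**2)
b(M) = 1 (b(M) = (2*M)/((2*M)) = (2*M)*(1/(2*M)) = 1)
F(q, V) = -4 (F(q, V) = -5 + 1 = -4)
-20*(F(12, -10) + 73) = -20*(-4 + 73) = -20*69 = -1380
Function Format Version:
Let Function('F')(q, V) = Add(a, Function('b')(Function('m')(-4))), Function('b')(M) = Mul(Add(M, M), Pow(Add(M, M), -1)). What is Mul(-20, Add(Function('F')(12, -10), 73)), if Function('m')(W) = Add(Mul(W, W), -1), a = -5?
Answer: -1380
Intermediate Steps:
Function('m')(W) = Add(-1, Pow(W, 2)) (Function('m')(W) = Add(Pow(W, 2), -1) = Add(-1, Pow(W, 2)))
Function('b')(M) = 1 (Function('b')(M) = Mul(Mul(2, M), Pow(Mul(2, M), -1)) = Mul(Mul(2, M), Mul(Rational(1, 2), Pow(M, -1))) = 1)
Function('F')(q, V) = -4 (Function('F')(q, V) = Add(-5, 1) = -4)
Mul(-20, Add(Function('F')(12, -10), 73)) = Mul(-20, Add(-4, 73)) = Mul(-20, 69) = -1380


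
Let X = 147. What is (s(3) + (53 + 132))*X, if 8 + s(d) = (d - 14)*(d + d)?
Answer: 16317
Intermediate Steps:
s(d) = -8 + 2*d*(-14 + d) (s(d) = -8 + (d - 14)*(d + d) = -8 + (-14 + d)*(2*d) = -8 + 2*d*(-14 + d))
(s(3) + (53 + 132))*X = ((-8 - 28*3 + 2*3²) + (53 + 132))*147 = ((-8 - 84 + 2*9) + 185)*147 = ((-8 - 84 + 18) + 185)*147 = (-74 + 185)*147 = 111*147 = 16317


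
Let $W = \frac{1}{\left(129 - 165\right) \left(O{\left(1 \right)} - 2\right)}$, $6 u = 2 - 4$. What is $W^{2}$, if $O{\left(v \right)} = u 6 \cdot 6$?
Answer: $\frac{1}{254016} \approx 3.9368 \cdot 10^{-6}$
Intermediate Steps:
$u = - \frac{1}{3}$ ($u = \frac{2 - 4}{6} = \frac{1}{6} \left(-2\right) = - \frac{1}{3} \approx -0.33333$)
$O{\left(v \right)} = -12$ ($O{\left(v \right)} = \left(- \frac{1}{3}\right) 6 \cdot 6 = \left(-2\right) 6 = -12$)
$W = \frac{1}{504}$ ($W = \frac{1}{\left(129 - 165\right) \left(-12 - 2\right)} = \frac{1}{\left(-36\right) \left(-14\right)} = \left(- \frac{1}{36}\right) \left(- \frac{1}{14}\right) = \frac{1}{504} \approx 0.0019841$)
$W^{2} = \left(\frac{1}{504}\right)^{2} = \frac{1}{254016}$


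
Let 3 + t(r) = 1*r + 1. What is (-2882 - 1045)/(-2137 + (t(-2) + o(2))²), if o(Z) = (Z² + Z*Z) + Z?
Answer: 357/191 ≈ 1.8691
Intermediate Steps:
o(Z) = Z + 2*Z² (o(Z) = (Z² + Z²) + Z = 2*Z² + Z = Z + 2*Z²)
t(r) = -2 + r (t(r) = -3 + (1*r + 1) = -3 + (r + 1) = -3 + (1 + r) = -2 + r)
(-2882 - 1045)/(-2137 + (t(-2) + o(2))²) = (-2882 - 1045)/(-2137 + ((-2 - 2) + 2*(1 + 2*2))²) = -3927/(-2137 + (-4 + 2*(1 + 4))²) = -3927/(-2137 + (-4 + 2*5)²) = -3927/(-2137 + (-4 + 10)²) = -3927/(-2137 + 6²) = -3927/(-2137 + 36) = -3927/(-2101) = -3927*(-1/2101) = 357/191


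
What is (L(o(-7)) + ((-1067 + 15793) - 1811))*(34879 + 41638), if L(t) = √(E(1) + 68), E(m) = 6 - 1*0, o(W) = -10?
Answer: 988217055 + 76517*√74 ≈ 9.8887e+8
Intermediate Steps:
E(m) = 6 (E(m) = 6 + 0 = 6)
L(t) = √74 (L(t) = √(6 + 68) = √74)
(L(o(-7)) + ((-1067 + 15793) - 1811))*(34879 + 41638) = (√74 + ((-1067 + 15793) - 1811))*(34879 + 41638) = (√74 + (14726 - 1811))*76517 = (√74 + 12915)*76517 = (12915 + √74)*76517 = 988217055 + 76517*√74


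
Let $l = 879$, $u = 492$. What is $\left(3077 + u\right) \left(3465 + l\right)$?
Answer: $15503736$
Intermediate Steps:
$\left(3077 + u\right) \left(3465 + l\right) = \left(3077 + 492\right) \left(3465 + 879\right) = 3569 \cdot 4344 = 15503736$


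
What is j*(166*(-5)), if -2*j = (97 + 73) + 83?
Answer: 104995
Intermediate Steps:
j = -253/2 (j = -((97 + 73) + 83)/2 = -(170 + 83)/2 = -1/2*253 = -253/2 ≈ -126.50)
j*(166*(-5)) = -20999*(-5) = -253/2*(-830) = 104995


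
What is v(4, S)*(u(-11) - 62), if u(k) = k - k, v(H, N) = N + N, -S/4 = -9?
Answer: -4464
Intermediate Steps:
S = 36 (S = -4*(-9) = 36)
v(H, N) = 2*N
u(k) = 0
v(4, S)*(u(-11) - 62) = (2*36)*(0 - 62) = 72*(-62) = -4464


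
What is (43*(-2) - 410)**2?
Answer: 246016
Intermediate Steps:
(43*(-2) - 410)**2 = (-86 - 410)**2 = (-496)**2 = 246016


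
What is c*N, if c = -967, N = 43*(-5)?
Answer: 207905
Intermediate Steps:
N = -215
c*N = -967*(-215) = 207905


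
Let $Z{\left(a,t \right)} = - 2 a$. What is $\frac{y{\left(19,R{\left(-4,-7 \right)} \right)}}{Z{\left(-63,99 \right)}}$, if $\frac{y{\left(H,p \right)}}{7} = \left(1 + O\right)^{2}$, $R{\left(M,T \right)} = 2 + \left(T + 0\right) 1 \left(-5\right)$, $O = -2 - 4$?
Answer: $\frac{25}{18} \approx 1.3889$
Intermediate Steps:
$O = -6$ ($O = -2 - 4 = -6$)
$R{\left(M,T \right)} = 2 - 5 T$ ($R{\left(M,T \right)} = 2 + T 1 \left(-5\right) = 2 + T \left(-5\right) = 2 - 5 T$)
$y{\left(H,p \right)} = 175$ ($y{\left(H,p \right)} = 7 \left(1 - 6\right)^{2} = 7 \left(-5\right)^{2} = 7 \cdot 25 = 175$)
$\frac{y{\left(19,R{\left(-4,-7 \right)} \right)}}{Z{\left(-63,99 \right)}} = \frac{175}{\left(-2\right) \left(-63\right)} = \frac{175}{126} = 175 \cdot \frac{1}{126} = \frac{25}{18}$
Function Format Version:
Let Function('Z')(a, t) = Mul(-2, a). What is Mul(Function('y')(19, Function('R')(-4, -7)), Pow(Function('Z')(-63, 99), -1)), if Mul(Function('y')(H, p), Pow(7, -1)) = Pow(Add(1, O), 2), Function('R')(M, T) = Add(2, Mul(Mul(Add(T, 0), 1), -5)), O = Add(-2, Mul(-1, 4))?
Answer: Rational(25, 18) ≈ 1.3889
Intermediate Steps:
O = -6 (O = Add(-2, -4) = -6)
Function('R')(M, T) = Add(2, Mul(-5, T)) (Function('R')(M, T) = Add(2, Mul(Mul(T, 1), -5)) = Add(2, Mul(T, -5)) = Add(2, Mul(-5, T)))
Function('y')(H, p) = 175 (Function('y')(H, p) = Mul(7, Pow(Add(1, -6), 2)) = Mul(7, Pow(-5, 2)) = Mul(7, 25) = 175)
Mul(Function('y')(19, Function('R')(-4, -7)), Pow(Function('Z')(-63, 99), -1)) = Mul(175, Pow(Mul(-2, -63), -1)) = Mul(175, Pow(126, -1)) = Mul(175, Rational(1, 126)) = Rational(25, 18)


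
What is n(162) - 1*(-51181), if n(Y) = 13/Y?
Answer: 8291335/162 ≈ 51181.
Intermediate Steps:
n(162) - 1*(-51181) = 13/162 - 1*(-51181) = 13*(1/162) + 51181 = 13/162 + 51181 = 8291335/162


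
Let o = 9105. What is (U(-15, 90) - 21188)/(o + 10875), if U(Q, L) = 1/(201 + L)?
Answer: -6165707/5814180 ≈ -1.0605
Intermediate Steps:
(U(-15, 90) - 21188)/(o + 10875) = (1/(201 + 90) - 21188)/(9105 + 10875) = (1/291 - 21188)/19980 = (1/291 - 21188)*(1/19980) = -6165707/291*1/19980 = -6165707/5814180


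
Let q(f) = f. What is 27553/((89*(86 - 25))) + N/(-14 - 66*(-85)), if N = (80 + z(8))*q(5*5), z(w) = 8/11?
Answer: 454144067/83546881 ≈ 5.4358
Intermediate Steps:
z(w) = 8/11 (z(w) = 8*(1/11) = 8/11)
N = 22200/11 (N = (80 + 8/11)*(5*5) = (888/11)*25 = 22200/11 ≈ 2018.2)
27553/((89*(86 - 25))) + N/(-14 - 66*(-85)) = 27553/((89*(86 - 25))) + 22200/(11*(-14 - 66*(-85))) = 27553/((89*61)) + 22200/(11*(-14 + 5610)) = 27553/5429 + (22200/11)/5596 = 27553*(1/5429) + (22200/11)*(1/5596) = 27553/5429 + 5550/15389 = 454144067/83546881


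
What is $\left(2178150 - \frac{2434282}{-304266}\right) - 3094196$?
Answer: $- \frac{139359608977}{152133} \approx -9.1604 \cdot 10^{5}$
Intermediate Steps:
$\left(2178150 - \frac{2434282}{-304266}\right) - 3094196 = \left(2178150 - - \frac{1217141}{152133}\right) - 3094196 = \left(2178150 + \frac{1217141}{152133}\right) - 3094196 = \frac{331369711091}{152133} - 3094196 = - \frac{139359608977}{152133}$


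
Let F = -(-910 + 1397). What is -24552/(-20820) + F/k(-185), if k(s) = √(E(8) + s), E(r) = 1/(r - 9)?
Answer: 2046/1735 + 487*I*√186/186 ≈ 1.1793 + 35.709*I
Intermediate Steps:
F = -487 (F = -1*487 = -487)
E(r) = 1/(-9 + r)
k(s) = √(-1 + s) (k(s) = √(1/(-9 + 8) + s) = √(1/(-1) + s) = √(-1 + s))
-24552/(-20820) + F/k(-185) = -24552/(-20820) - 487/√(-1 - 185) = -24552*(-1/20820) - 487*(-I*√186/186) = 2046/1735 - 487*(-I*√186/186) = 2046/1735 - (-487)*I*√186/186 = 2046/1735 + 487*I*√186/186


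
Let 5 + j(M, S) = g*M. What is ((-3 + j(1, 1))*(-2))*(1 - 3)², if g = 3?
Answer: 40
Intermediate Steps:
j(M, S) = -5 + 3*M
((-3 + j(1, 1))*(-2))*(1 - 3)² = ((-3 + (-5 + 3*1))*(-2))*(1 - 3)² = ((-3 + (-5 + 3))*(-2))*(-2)² = ((-3 - 2)*(-2))*4 = -5*(-2)*4 = 10*4 = 40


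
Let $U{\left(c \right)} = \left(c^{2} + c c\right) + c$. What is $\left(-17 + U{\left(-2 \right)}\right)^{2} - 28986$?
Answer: $-28865$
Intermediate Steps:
$U{\left(c \right)} = c + 2 c^{2}$ ($U{\left(c \right)} = \left(c^{2} + c^{2}\right) + c = 2 c^{2} + c = c + 2 c^{2}$)
$\left(-17 + U{\left(-2 \right)}\right)^{2} - 28986 = \left(-17 - 2 \left(1 + 2 \left(-2\right)\right)\right)^{2} - 28986 = \left(-17 - 2 \left(1 - 4\right)\right)^{2} - 28986 = \left(-17 - -6\right)^{2} - 28986 = \left(-17 + 6\right)^{2} - 28986 = \left(-11\right)^{2} - 28986 = 121 - 28986 = -28865$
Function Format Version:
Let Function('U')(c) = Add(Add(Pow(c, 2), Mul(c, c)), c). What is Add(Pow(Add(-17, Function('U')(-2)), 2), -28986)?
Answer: -28865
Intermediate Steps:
Function('U')(c) = Add(c, Mul(2, Pow(c, 2))) (Function('U')(c) = Add(Add(Pow(c, 2), Pow(c, 2)), c) = Add(Mul(2, Pow(c, 2)), c) = Add(c, Mul(2, Pow(c, 2))))
Add(Pow(Add(-17, Function('U')(-2)), 2), -28986) = Add(Pow(Add(-17, Mul(-2, Add(1, Mul(2, -2)))), 2), -28986) = Add(Pow(Add(-17, Mul(-2, Add(1, -4))), 2), -28986) = Add(Pow(Add(-17, Mul(-2, -3)), 2), -28986) = Add(Pow(Add(-17, 6), 2), -28986) = Add(Pow(-11, 2), -28986) = Add(121, -28986) = -28865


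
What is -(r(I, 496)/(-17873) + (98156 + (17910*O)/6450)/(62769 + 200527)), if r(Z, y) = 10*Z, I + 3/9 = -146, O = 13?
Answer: -1380478777919/3035298668160 ≈ -0.45481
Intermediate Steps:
I = -439/3 (I = -1/3 - 146 = -439/3 ≈ -146.33)
-(r(I, 496)/(-17873) + (98156 + (17910*O)/6450)/(62769 + 200527)) = -((10*(-439/3))/(-17873) + (98156 + (17910*13)/6450)/(62769 + 200527)) = -(-4390/3*(-1/17873) + (98156 + 232830*(1/6450))/263296) = -(4390/53619 + (98156 + 7761/215)*(1/263296)) = -(4390/53619 + (21111301/215)*(1/263296)) = -(4390/53619 + 21111301/56608640) = -1*1380478777919/3035298668160 = -1380478777919/3035298668160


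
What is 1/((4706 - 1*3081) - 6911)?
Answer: -1/5286 ≈ -0.00018918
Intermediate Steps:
1/((4706 - 1*3081) - 6911) = 1/((4706 - 3081) - 6911) = 1/(1625 - 6911) = 1/(-5286) = -1/5286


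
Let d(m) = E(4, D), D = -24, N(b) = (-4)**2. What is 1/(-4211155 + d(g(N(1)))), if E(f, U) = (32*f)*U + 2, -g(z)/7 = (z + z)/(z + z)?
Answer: -1/4214225 ≈ -2.3729e-7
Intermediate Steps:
N(b) = 16
g(z) = -7 (g(z) = -7*(z + z)/(z + z) = -7*2*z/(2*z) = -7*2*z*1/(2*z) = -7*1 = -7)
E(f, U) = 2 + 32*U*f (E(f, U) = 32*U*f + 2 = 2 + 32*U*f)
d(m) = -3070 (d(m) = 2 + 32*(-24)*4 = 2 - 3072 = -3070)
1/(-4211155 + d(g(N(1)))) = 1/(-4211155 - 3070) = 1/(-4214225) = -1/4214225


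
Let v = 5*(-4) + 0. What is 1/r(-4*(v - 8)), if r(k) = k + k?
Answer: 1/224 ≈ 0.0044643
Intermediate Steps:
v = -20 (v = -20 + 0 = -20)
r(k) = 2*k
1/r(-4*(v - 8)) = 1/(2*(-4*(-20 - 8))) = 1/(2*(-4*(-28))) = 1/(2*112) = 1/224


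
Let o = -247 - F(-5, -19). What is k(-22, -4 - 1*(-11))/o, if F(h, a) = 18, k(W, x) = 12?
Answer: -12/265 ≈ -0.045283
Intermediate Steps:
o = -265 (o = -247 - 1*18 = -247 - 18 = -265)
k(-22, -4 - 1*(-11))/o = 12/(-265) = 12*(-1/265) = -12/265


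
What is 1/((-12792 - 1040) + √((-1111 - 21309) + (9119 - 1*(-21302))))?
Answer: -1976/27330889 - 3*√889/191316223 ≈ -7.2767e-5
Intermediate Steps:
1/((-12792 - 1040) + √((-1111 - 21309) + (9119 - 1*(-21302)))) = 1/(-13832 + √(-22420 + (9119 + 21302))) = 1/(-13832 + √(-22420 + 30421)) = 1/(-13832 + √8001) = 1/(-13832 + 3*√889)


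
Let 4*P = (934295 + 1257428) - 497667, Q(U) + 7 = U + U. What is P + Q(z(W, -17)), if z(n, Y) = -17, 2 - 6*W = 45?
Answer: 423473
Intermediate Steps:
W = -43/6 (W = 1/3 - 1/6*45 = 1/3 - 15/2 = -43/6 ≈ -7.1667)
Q(U) = -7 + 2*U (Q(U) = -7 + (U + U) = -7 + 2*U)
P = 423514 (P = ((934295 + 1257428) - 497667)/4 = (2191723 - 497667)/4 = (1/4)*1694056 = 423514)
P + Q(z(W, -17)) = 423514 + (-7 + 2*(-17)) = 423514 + (-7 - 34) = 423514 - 41 = 423473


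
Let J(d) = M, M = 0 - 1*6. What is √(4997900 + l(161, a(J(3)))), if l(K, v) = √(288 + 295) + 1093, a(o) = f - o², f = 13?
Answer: √(4998993 + √583) ≈ 2235.8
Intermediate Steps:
M = -6 (M = 0 - 6 = -6)
J(d) = -6
a(o) = 13 - o²
l(K, v) = 1093 + √583 (l(K, v) = √583 + 1093 = 1093 + √583)
√(4997900 + l(161, a(J(3)))) = √(4997900 + (1093 + √583)) = √(4998993 + √583)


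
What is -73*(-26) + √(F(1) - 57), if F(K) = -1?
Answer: 1898 + I*√58 ≈ 1898.0 + 7.6158*I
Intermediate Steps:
-73*(-26) + √(F(1) - 57) = -73*(-26) + √(-1 - 57) = 1898 + √(-58) = 1898 + I*√58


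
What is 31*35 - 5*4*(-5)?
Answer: 1185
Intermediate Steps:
31*35 - 5*4*(-5) = 1085 - 20*(-5) = 1085 + 100 = 1185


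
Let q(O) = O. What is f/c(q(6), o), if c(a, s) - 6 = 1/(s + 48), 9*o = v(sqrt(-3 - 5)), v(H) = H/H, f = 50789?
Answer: 21991637/2607 ≈ 8435.6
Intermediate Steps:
v(H) = 1
o = 1/9 (o = (1/9)*1 = 1/9 ≈ 0.11111)
c(a, s) = 6 + 1/(48 + s) (c(a, s) = 6 + 1/(s + 48) = 6 + 1/(48 + s))
f/c(q(6), o) = 50789/(((289 + 6*(1/9))/(48 + 1/9))) = 50789/(((289 + 2/3)/(433/9))) = 50789/(((9/433)*(869/3))) = 50789/(2607/433) = 50789*(433/2607) = 21991637/2607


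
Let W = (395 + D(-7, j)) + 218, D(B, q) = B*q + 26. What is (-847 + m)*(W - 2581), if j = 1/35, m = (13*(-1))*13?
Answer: 9866376/5 ≈ 1.9733e+6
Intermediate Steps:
m = -169 (m = -13*13 = -169)
j = 1/35 ≈ 0.028571
D(B, q) = 26 + B*q
W = 3194/5 (W = (395 + (26 - 7*1/35)) + 218 = (395 + (26 - 1/5)) + 218 = (395 + 129/5) + 218 = 2104/5 + 218 = 3194/5 ≈ 638.80)
(-847 + m)*(W - 2581) = (-847 - 169)*(3194/5 - 2581) = -1016*(-9711/5) = 9866376/5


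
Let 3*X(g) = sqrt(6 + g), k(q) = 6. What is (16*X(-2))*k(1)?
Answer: 64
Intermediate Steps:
X(g) = sqrt(6 + g)/3
(16*X(-2))*k(1) = (16*(sqrt(6 - 2)/3))*6 = (16*(sqrt(4)/3))*6 = (16*((1/3)*2))*6 = (16*(2/3))*6 = (32/3)*6 = 64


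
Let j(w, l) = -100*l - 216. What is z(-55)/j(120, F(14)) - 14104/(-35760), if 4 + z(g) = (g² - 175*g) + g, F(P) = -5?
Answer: 28391231/634740 ≈ 44.729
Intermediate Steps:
j(w, l) = -216 - 100*l
z(g) = -4 + g² - 174*g (z(g) = -4 + ((g² - 175*g) + g) = -4 + (g² - 174*g) = -4 + g² - 174*g)
z(-55)/j(120, F(14)) - 14104/(-35760) = (-4 + (-55)² - 174*(-55))/(-216 - 100*(-5)) - 14104/(-35760) = (-4 + 3025 + 9570)/(-216 + 500) - 14104*(-1/35760) = 12591/284 + 1763/4470 = 28391231/634740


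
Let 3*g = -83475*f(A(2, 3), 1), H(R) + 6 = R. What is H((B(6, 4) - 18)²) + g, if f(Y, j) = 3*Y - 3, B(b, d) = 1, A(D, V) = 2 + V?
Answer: -333617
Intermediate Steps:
H(R) = -6 + R
f(Y, j) = -3 + 3*Y
g = -333900 (g = (-83475*(-3 + 3*(2 + 3)))/3 = (-83475*(-3 + 3*5))/3 = (-83475*(-3 + 15))/3 = (-83475*12)/3 = (⅓)*(-1001700) = -333900)
H((B(6, 4) - 18)²) + g = (-6 + (1 - 18)²) - 333900 = (-6 + (-17)²) - 333900 = (-6 + 289) - 333900 = 283 - 333900 = -333617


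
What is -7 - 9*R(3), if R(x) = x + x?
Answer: -61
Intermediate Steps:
R(x) = 2*x
-7 - 9*R(3) = -7 - 18*3 = -7 - 9*6 = -7 - 54 = -61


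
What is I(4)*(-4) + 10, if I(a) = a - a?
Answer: 10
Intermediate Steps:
I(a) = 0
I(4)*(-4) + 10 = 0*(-4) + 10 = 0 + 10 = 10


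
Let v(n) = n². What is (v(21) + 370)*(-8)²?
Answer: 51904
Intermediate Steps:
(v(21) + 370)*(-8)² = (21² + 370)*(-8)² = (441 + 370)*64 = 811*64 = 51904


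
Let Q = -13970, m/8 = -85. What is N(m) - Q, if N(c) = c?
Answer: 13290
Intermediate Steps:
m = -680 (m = 8*(-85) = -680)
N(m) - Q = -680 - 1*(-13970) = -680 + 13970 = 13290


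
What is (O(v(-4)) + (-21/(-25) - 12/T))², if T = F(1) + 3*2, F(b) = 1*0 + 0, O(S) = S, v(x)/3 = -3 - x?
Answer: 2116/625 ≈ 3.3856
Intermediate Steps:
v(x) = -9 - 3*x (v(x) = 3*(-3 - x) = -9 - 3*x)
F(b) = 0 (F(b) = 0 + 0 = 0)
T = 6 (T = 0 + 3*2 = 0 + 6 = 6)
(O(v(-4)) + (-21/(-25) - 12/T))² = ((-9 - 3*(-4)) + (-21/(-25) - 12/6))² = ((-9 + 12) + (-21*(-1/25) - 12*⅙))² = (3 + (21/25 - 2))² = (3 - 29/25)² = (46/25)² = 2116/625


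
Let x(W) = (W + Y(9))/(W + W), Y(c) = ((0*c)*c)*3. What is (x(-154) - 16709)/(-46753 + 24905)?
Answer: 33417/43696 ≈ 0.76476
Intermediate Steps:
Y(c) = 0 (Y(c) = (0*c)*3 = 0*3 = 0)
x(W) = ½ (x(W) = (W + 0)/(W + W) = W/((2*W)) = W*(1/(2*W)) = ½)
(x(-154) - 16709)/(-46753 + 24905) = (½ - 16709)/(-46753 + 24905) = -33417/2/(-21848) = -33417/2*(-1/21848) = 33417/43696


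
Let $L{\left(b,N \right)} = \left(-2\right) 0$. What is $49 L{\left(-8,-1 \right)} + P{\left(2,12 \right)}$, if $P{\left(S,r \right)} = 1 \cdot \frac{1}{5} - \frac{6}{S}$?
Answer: $- \frac{14}{5} \approx -2.8$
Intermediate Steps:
$L{\left(b,N \right)} = 0$
$P{\left(S,r \right)} = \frac{1}{5} - \frac{6}{S}$ ($P{\left(S,r \right)} = 1 \cdot \frac{1}{5} - \frac{6}{S} = \frac{1}{5} - \frac{6}{S}$)
$49 L{\left(-8,-1 \right)} + P{\left(2,12 \right)} = 49 \cdot 0 + \frac{-30 + 2}{5 \cdot 2} = 0 + \frac{1}{5} \cdot \frac{1}{2} \left(-28\right) = 0 - \frac{14}{5} = - \frac{14}{5}$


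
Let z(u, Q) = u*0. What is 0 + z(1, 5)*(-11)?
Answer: 0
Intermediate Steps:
z(u, Q) = 0
0 + z(1, 5)*(-11) = 0 + 0*(-11) = 0 + 0 = 0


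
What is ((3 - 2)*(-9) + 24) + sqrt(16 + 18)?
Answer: 15 + sqrt(34) ≈ 20.831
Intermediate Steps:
((3 - 2)*(-9) + 24) + sqrt(16 + 18) = (1*(-9) + 24) + sqrt(34) = (-9 + 24) + sqrt(34) = 15 + sqrt(34)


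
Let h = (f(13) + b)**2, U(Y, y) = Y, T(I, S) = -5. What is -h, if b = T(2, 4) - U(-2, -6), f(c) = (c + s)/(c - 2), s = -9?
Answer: -841/121 ≈ -6.9504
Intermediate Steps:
f(c) = (-9 + c)/(-2 + c) (f(c) = (c - 9)/(c - 2) = (-9 + c)/(-2 + c))
b = -3 (b = -5 - 1*(-2) = -5 + 2 = -3)
h = 841/121 (h = ((-9 + 13)/(-2 + 13) - 3)**2 = (4/11 - 3)**2 = (-29/11)**2 = 841/121 ≈ 6.9504)
-h = -1*841/121 = -841/121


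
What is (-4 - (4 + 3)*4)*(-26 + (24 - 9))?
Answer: 352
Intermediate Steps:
(-4 - (4 + 3)*4)*(-26 + (24 - 9)) = (-4 - 7*4)*(-26 + 15) = (-4 - 1*28)*(-11) = (-4 - 28)*(-11) = -32*(-11) = 352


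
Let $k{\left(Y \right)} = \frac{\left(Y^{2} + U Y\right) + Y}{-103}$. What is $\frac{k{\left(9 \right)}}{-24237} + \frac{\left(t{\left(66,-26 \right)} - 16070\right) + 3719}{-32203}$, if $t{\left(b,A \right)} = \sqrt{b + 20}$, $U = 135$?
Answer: $\frac{3430577464}{8932435937} - \frac{\sqrt{86}}{32203} \approx 0.38377$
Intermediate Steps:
$t{\left(b,A \right)} = \sqrt{20 + b}$
$k{\left(Y \right)} = - \frac{136 Y}{103} - \frac{Y^{2}}{103}$ ($k{\left(Y \right)} = \frac{\left(Y^{2} + 135 Y\right) + Y}{-103} = \left(Y^{2} + 136 Y\right) \left(- \frac{1}{103}\right) = - \frac{136 Y}{103} - \frac{Y^{2}}{103}$)
$\frac{k{\left(9 \right)}}{-24237} + \frac{\left(t{\left(66,-26 \right)} - 16070\right) + 3719}{-32203} = \frac{\left(- \frac{1}{103}\right) 9 \left(136 + 9\right)}{-24237} + \frac{\left(\sqrt{20 + 66} - 16070\right) + 3719}{-32203} = \left(- \frac{1}{103}\right) 9 \cdot 145 \left(- \frac{1}{24237}\right) + \left(\left(\sqrt{86} - 16070\right) + 3719\right) \left(- \frac{1}{32203}\right) = \left(- \frac{1305}{103}\right) \left(- \frac{1}{24237}\right) + \left(\left(-16070 + \sqrt{86}\right) + 3719\right) \left(- \frac{1}{32203}\right) = \frac{145}{277379} + \left(-12351 + \sqrt{86}\right) \left(- \frac{1}{32203}\right) = \frac{145}{277379} + \left(\frac{12351}{32203} - \frac{\sqrt{86}}{32203}\right) = \frac{3430577464}{8932435937} - \frac{\sqrt{86}}{32203}$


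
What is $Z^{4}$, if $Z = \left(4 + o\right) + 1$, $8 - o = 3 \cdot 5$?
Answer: $16$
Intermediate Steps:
$o = -7$ ($o = 8 - 3 \cdot 5 = 8 - 15 = -7$)
$Z = -2$ ($Z = \left(4 - 7\right) + 1 = -3 + 1 = -2$)
$Z^{4} = \left(-2\right)^{4} = 16$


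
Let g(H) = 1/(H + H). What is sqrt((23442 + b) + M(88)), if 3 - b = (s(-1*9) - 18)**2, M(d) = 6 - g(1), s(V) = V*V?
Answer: sqrt(77926)/2 ≈ 139.58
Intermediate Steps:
g(H) = 1/(2*H)
s(V) = V**2
M(d) = 11/2 (M(d) = 6 - 1/(2*1) = 6 - 1/2 = 11/2)
b = -3966 (b = 3 - ((-1*9)**2 - 18)**2 = 3 - ((-9)**2 - 18)**2 = 3 - (81 - 18)**2 = 3 - 1*63**2 = 3 - 1*3969 = 3 - 3969 = -3966)
sqrt((23442 + b) + M(88)) = sqrt((23442 - 3966) + 11/2) = sqrt(19476 + 11/2) = sqrt(38963/2) = sqrt(77926)/2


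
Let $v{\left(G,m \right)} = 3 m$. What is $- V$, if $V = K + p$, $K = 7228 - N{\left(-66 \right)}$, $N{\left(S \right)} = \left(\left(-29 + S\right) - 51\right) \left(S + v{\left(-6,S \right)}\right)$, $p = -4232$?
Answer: $35548$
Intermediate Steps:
$N{\left(S \right)} = 4 S \left(-80 + S\right)$ ($N{\left(S \right)} = \left(\left(-29 + S\right) - 51\right) \left(S + 3 S\right) = \left(-80 + S\right) 4 S = 4 S \left(-80 + S\right)$)
$K = -31316$ ($K = 7228 - 4 \left(-66\right) \left(-80 - 66\right) = 7228 - 4 \left(-66\right) \left(-146\right) = 7228 - 38544 = -31316$)
$V = -35548$ ($V = -31316 - 4232 = -35548$)
$- V = \left(-1\right) \left(-35548\right) = 35548$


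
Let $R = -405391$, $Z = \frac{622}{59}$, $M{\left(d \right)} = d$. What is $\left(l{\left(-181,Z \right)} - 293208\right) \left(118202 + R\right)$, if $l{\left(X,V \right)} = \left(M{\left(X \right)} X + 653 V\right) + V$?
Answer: $\frac{4296228256565}{59} \approx 7.2817 \cdot 10^{10}$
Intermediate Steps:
$Z = \frac{622}{59}$ ($Z = 622 \cdot \frac{1}{59} = \frac{622}{59} \approx 10.542$)
$l{\left(X,V \right)} = X^{2} + 654 V$ ($l{\left(X,V \right)} = \left(X X + 653 V\right) + V = \left(X^{2} + 653 V\right) + V = X^{2} + 654 V$)
$\left(l{\left(-181,Z \right)} - 293208\right) \left(118202 + R\right) = \left(\left(\left(-181\right)^{2} + 654 \cdot \frac{622}{59}\right) - 293208\right) \left(118202 - 405391\right) = \left(\left(32761 + \frac{406788}{59}\right) - 293208\right) \left(-287189\right) = \left(\frac{2339687}{59} - 293208\right) \left(-287189\right) = \left(- \frac{14959585}{59}\right) \left(-287189\right) = \frac{4296228256565}{59}$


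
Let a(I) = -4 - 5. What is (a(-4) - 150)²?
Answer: 25281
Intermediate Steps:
a(I) = -9
(a(-4) - 150)² = (-9 - 150)² = (-159)² = 25281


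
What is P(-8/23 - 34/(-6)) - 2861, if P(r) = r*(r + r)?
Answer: -13351843/4761 ≈ -2804.4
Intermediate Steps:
P(r) = 2*r² (P(r) = r*(2*r) = 2*r²)
P(-8/23 - 34/(-6)) - 2861 = 2*(-8/23 - 34/(-6))² - 2861 = 2*(-8*1/23 - 34*(-⅙))² - 2861 = 2*(-8/23 + 17/3)² - 2861 = 2*(367/69)² - 2861 = 2*(134689/4761) - 2861 = 269378/4761 - 2861 = -13351843/4761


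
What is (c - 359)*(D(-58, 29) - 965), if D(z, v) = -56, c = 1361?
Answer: -1023042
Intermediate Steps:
(c - 359)*(D(-58, 29) - 965) = (1361 - 359)*(-56 - 965) = 1002*(-1021) = -1023042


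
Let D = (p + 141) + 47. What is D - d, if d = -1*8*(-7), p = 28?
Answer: 160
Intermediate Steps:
d = 56 (d = -8*(-7) = 56)
D = 216 (D = (28 + 141) + 47 = 169 + 47 = 216)
D - d = 216 - 1*56 = 216 - 56 = 160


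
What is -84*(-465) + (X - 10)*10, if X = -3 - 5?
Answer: 38880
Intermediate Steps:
X = -8
-84*(-465) + (X - 10)*10 = -84*(-465) + (-8 - 10)*10 = 39060 - 18*10 = 39060 - 180 = 38880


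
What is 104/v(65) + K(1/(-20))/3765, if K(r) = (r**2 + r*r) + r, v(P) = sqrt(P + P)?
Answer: -3/251000 + 4*sqrt(130)/5 ≈ 9.1214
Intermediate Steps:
v(P) = sqrt(2)*sqrt(P) (v(P) = sqrt(2*P) = sqrt(2)*sqrt(P))
K(r) = r + 2*r**2 (K(r) = (r**2 + r**2) + r = 2*r**2 + r = r + 2*r**2)
104/v(65) + K(1/(-20))/3765 = 104/((sqrt(2)*sqrt(65))) + ((1 + 2/(-20))/(-20))/3765 = 104/(sqrt(130)) - (1 + 2*(-1/20))/20*(1/3765) = 104*(sqrt(130)/130) - (1 - 1/10)/20*(1/3765) = 4*sqrt(130)/5 - 1/20*9/10*(1/3765) = 4*sqrt(130)/5 - 9/200*1/3765 = 4*sqrt(130)/5 - 3/251000 = -3/251000 + 4*sqrt(130)/5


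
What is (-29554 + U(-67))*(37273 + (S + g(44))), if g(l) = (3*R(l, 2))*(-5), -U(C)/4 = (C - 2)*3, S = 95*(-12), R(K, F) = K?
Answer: -1018997398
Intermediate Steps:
S = -1140
U(C) = 24 - 12*C (U(C) = -4*(C - 2)*3 = -4*(-2 + C)*3 = -4*(-6 + 3*C) = 24 - 12*C)
g(l) = -15*l (g(l) = (3*l)*(-5) = -15*l)
(-29554 + U(-67))*(37273 + (S + g(44))) = (-29554 + (24 - 12*(-67)))*(37273 + (-1140 - 15*44)) = (-29554 + (24 + 804))*(37273 + (-1140 - 660)) = (-29554 + 828)*(37273 - 1800) = -28726*35473 = -1018997398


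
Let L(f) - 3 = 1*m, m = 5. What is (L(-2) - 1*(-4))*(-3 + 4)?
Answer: 12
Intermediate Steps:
L(f) = 8 (L(f) = 3 + 1*5 = 3 + 5 = 8)
(L(-2) - 1*(-4))*(-3 + 4) = (8 - 1*(-4))*(-3 + 4) = (8 + 4)*1 = 12*1 = 12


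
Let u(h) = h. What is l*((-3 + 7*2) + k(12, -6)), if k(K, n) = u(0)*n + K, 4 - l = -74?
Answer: 1794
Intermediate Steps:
l = 78 (l = 4 - 1*(-74) = 4 + 74 = 78)
k(K, n) = K (k(K, n) = 0*n + K = 0 + K = K)
l*((-3 + 7*2) + k(12, -6)) = 78*((-3 + 7*2) + 12) = 78*((-3 + 14) + 12) = 78*(11 + 12) = 78*23 = 1794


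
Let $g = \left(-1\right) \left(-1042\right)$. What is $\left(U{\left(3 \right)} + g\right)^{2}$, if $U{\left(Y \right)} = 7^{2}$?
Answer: $1190281$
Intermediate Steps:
$U{\left(Y \right)} = 49$
$g = 1042$
$\left(U{\left(3 \right)} + g\right)^{2} = \left(49 + 1042\right)^{2} = 1091^{2} = 1190281$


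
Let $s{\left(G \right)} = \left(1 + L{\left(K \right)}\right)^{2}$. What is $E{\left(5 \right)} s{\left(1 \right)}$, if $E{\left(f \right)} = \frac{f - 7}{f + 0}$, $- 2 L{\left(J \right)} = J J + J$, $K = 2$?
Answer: $- \frac{8}{5} \approx -1.6$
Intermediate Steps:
$L{\left(J \right)} = - \frac{J}{2} - \frac{J^{2}}{2}$ ($L{\left(J \right)} = - \frac{J J + J}{2} = - \frac{J^{2} + J}{2} = - \frac{J + J^{2}}{2} = - \frac{J}{2} - \frac{J^{2}}{2}$)
$s{\left(G \right)} = 4$ ($s{\left(G \right)} = \left(1 - 1 \left(1 + 2\right)\right)^{2} = \left(1 - 1 \cdot 3\right)^{2} = \left(1 - 3\right)^{2} = \left(-2\right)^{2} = 4$)
$E{\left(f \right)} = \frac{-7 + f}{f}$
$E{\left(5 \right)} s{\left(1 \right)} = \frac{-7 + 5}{5} \cdot 4 = \frac{1}{5} \left(-2\right) 4 = \left(- \frac{2}{5}\right) 4 = - \frac{8}{5}$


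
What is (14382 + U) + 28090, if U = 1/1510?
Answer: 64132721/1510 ≈ 42472.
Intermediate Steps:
U = 1/1510 ≈ 0.00066225
(14382 + U) + 28090 = (14382 + 1/1510) + 28090 = 21716821/1510 + 28090 = 64132721/1510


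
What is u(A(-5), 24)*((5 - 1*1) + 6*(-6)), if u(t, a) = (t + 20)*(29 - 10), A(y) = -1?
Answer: -11552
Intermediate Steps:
u(t, a) = 380 + 19*t (u(t, a) = (20 + t)*19 = 380 + 19*t)
u(A(-5), 24)*((5 - 1*1) + 6*(-6)) = (380 + 19*(-1))*((5 - 1*1) + 6*(-6)) = (380 - 19)*((5 - 1) - 36) = 361*(4 - 36) = 361*(-32) = -11552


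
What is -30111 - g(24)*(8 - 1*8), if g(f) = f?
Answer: -30111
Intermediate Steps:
-30111 - g(24)*(8 - 1*8) = -30111 - 24*(8 - 1*8) = -30111 - 24*(8 - 8) = -30111 - 24*0 = -30111 - 1*0 = -30111 + 0 = -30111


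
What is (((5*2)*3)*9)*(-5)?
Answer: -1350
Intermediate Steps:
(((5*2)*3)*9)*(-5) = ((10*3)*9)*(-5) = (30*9)*(-5) = 270*(-5) = -1350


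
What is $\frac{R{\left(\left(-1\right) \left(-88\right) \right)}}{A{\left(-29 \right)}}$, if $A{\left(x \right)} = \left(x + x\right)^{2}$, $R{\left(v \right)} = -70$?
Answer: $- \frac{35}{1682} \approx -0.020809$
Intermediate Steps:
$A{\left(x \right)} = 4 x^{2}$ ($A{\left(x \right)} = \left(2 x\right)^{2} = 4 x^{2}$)
$\frac{R{\left(\left(-1\right) \left(-88\right) \right)}}{A{\left(-29 \right)}} = - \frac{70}{4 \left(-29\right)^{2}} = - \frac{70}{4 \cdot 841} = - \frac{70}{3364} = \left(-70\right) \frac{1}{3364} = - \frac{35}{1682}$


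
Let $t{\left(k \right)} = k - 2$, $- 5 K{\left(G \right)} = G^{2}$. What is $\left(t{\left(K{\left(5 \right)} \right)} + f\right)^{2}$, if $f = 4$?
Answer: $9$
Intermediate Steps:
$K{\left(G \right)} = - \frac{G^{2}}{5}$
$t{\left(k \right)} = -2 + k$
$\left(t{\left(K{\left(5 \right)} \right)} + f\right)^{2} = \left(\left(-2 - \frac{5^{2}}{5}\right) + 4\right)^{2} = \left(\left(-2 - 5\right) + 4\right)^{2} = \left(-7 + 4\right)^{2} = \left(-3\right)^{2} = 9$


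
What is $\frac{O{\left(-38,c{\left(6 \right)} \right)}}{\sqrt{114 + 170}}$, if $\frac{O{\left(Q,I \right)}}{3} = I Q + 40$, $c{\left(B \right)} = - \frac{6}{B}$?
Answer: $\frac{117 \sqrt{71}}{71} \approx 13.885$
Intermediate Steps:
$O{\left(Q,I \right)} = 120 + 3 I Q$ ($O{\left(Q,I \right)} = 3 \left(I Q + 40\right) = 3 \left(40 + I Q\right) = 120 + 3 I Q$)
$\frac{O{\left(-38,c{\left(6 \right)} \right)}}{\sqrt{114 + 170}} = \frac{120 + 3 \left(- \frac{6}{6}\right) \left(-38\right)}{\sqrt{114 + 170}} = \frac{120 + 3 \left(\left(-6\right) \frac{1}{6}\right) \left(-38\right)}{\sqrt{284}} = \frac{120 + 3 \left(-1\right) \left(-38\right)}{2 \sqrt{71}} = \frac{\sqrt{71}}{142} \left(120 + 114\right) = \frac{\sqrt{71}}{142} \cdot 234 = \frac{117 \sqrt{71}}{71}$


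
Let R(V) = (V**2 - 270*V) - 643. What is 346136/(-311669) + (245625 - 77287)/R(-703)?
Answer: -92037649507/106493557272 ≈ -0.86426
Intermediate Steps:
R(V) = -643 + V**2 - 270*V
346136/(-311669) + (245625 - 77287)/R(-703) = 346136/(-311669) + (245625 - 77287)/(-643 + (-703)**2 - 270*(-703)) = 346136*(-1/311669) + 168338/(-643 + 494209 + 189810) = -346136/311669 + 168338/683376 = -346136/311669 + 168338*(1/683376) = -346136/311669 + 84169/341688 = -92037649507/106493557272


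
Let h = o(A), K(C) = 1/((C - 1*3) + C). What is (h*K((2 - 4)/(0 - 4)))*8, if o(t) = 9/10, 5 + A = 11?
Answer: -18/5 ≈ -3.6000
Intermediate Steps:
A = 6 (A = -5 + 11 = 6)
o(t) = 9/10 (o(t) = 9*(⅒) = 9/10)
K(C) = 1/(-3 + 2*C) (K(C) = 1/((C - 3) + C) = 1/((-3 + C) + C) = 1/(-3 + 2*C))
h = 9/10 ≈ 0.90000
(h*K((2 - 4)/(0 - 4)))*8 = (9/(10*(-3 + 2*((2 - 4)/(0 - 4)))))*8 = (9/(10*(-3 + 2*(-2/(-4)))))*8 = (9/(10*(-3 + 2*(-2*(-¼)))))*8 = (9/(10*(-3 + 2*(½))))*8 = (9/(10*(-3 + 1)))*8 = ((9/10)/(-2))*8 = ((9/10)*(-½))*8 = -9/20*8 = -18/5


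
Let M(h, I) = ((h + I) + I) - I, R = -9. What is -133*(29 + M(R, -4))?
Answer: -2128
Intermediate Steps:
M(h, I) = I + h (M(h, I) = ((I + h) + I) - I = (h + 2*I) - I = I + h)
-133*(29 + M(R, -4)) = -133*(29 + (-4 - 9)) = -133*(29 - 13) = -133*16 = -2128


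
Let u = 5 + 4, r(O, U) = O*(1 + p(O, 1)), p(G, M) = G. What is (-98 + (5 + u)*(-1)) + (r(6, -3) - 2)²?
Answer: 1488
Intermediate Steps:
r(O, U) = O*(1 + O)
u = 9
(-98 + (5 + u)*(-1)) + (r(6, -3) - 2)² = (-98 + (5 + 9)*(-1)) + (6*(1 + 6) - 2)² = (-98 + 14*(-1)) + (6*7 - 2)² = (-98 - 14) + (42 - 2)² = -112 + 40² = -112 + 1600 = 1488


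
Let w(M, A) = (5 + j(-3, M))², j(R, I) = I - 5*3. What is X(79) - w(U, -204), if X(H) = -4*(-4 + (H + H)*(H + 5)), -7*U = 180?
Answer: -2663028/49 ≈ -54348.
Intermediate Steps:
U = -180/7 (U = -⅐*180 = -180/7 ≈ -25.714)
j(R, I) = -15 + I (j(R, I) = I - 15 = -15 + I)
w(M, A) = (-10 + M)² (w(M, A) = (5 + (-15 + M))² = (-10 + M)²)
X(H) = 16 - 8*H*(5 + H) (X(H) = -4*(-4 + (2*H)*(5 + H)) = -4*(-4 + 2*H*(5 + H)) = 16 - 8*H*(5 + H))
X(79) - w(U, -204) = (16 - 40*79 - 8*79²) - (-10 - 180/7)² = (16 - 3160 - 8*6241) - (-250/7)² = (16 - 3160 - 49928) - 1*62500/49 = -53072 - 62500/49 = -2663028/49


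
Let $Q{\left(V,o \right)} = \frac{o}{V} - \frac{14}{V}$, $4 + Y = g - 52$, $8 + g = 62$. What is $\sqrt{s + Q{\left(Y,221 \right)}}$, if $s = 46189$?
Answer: $\frac{\sqrt{184342}}{2} \approx 214.68$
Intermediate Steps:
$g = 54$ ($g = -8 + 62 = 54$)
$Y = -2$ ($Y = -4 + \left(54 - 52\right) = -4 + 2 = -2$)
$Q{\left(V,o \right)} = - \frac{14}{V} + \frac{o}{V}$
$\sqrt{s + Q{\left(Y,221 \right)}} = \sqrt{46189 + \frac{-14 + 221}{-2}} = \sqrt{46189 - \frac{207}{2}} = \sqrt{\frac{92171}{2}} = \frac{\sqrt{184342}}{2}$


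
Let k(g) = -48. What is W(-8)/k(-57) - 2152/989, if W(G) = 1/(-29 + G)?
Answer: -3820963/1756464 ≈ -2.1754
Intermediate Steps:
W(-8)/k(-57) - 2152/989 = 1/(-29 - 8*(-48)) - 2152/989 = -1/48/(-37) - 2152*1/989 = -1/37*(-1/48) - 2152/989 = 1/1776 - 2152/989 = -3820963/1756464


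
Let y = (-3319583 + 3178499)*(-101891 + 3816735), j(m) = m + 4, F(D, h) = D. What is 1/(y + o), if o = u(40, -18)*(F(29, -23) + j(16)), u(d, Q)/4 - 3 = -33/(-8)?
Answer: -2/1048210098999 ≈ -1.9080e-12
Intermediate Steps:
u(d, Q) = 57/2 (u(d, Q) = 12 + 4*(-33/(-8)) = 12 + 4*(-33*(-⅛)) = 12 + 4*(33/8) = 12 + 33/2 = 57/2)
j(m) = 4 + m
o = 2793/2 (o = 57*(29 + (4 + 16))/2 = 57*(29 + 20)/2 = (57/2)*49 = 2793/2 ≈ 1396.5)
y = -524105050896 (y = -141084*3714844 = -524105050896)
1/(y + o) = 1/(-524105050896 + 2793/2) = 1/(-1048210098999/2) = -2/1048210098999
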